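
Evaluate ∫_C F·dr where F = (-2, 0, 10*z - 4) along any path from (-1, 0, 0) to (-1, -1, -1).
9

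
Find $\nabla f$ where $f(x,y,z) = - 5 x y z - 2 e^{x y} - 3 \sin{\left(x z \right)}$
(-5*y*z - 2*y*exp(x*y) - 3*z*cos(x*z), x*(-5*z - 2*exp(x*y)), -x*(5*y + 3*cos(x*z)))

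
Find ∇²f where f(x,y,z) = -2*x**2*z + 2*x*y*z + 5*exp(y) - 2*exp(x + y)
-4*z + 5*exp(y) - 4*exp(x + y)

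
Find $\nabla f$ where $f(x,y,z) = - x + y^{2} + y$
(-1, 2*y + 1, 0)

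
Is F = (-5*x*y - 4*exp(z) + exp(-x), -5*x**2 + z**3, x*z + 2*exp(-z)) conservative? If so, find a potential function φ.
No, ∇×F = (-3*z**2, -z - 4*exp(z), -5*x) ≠ 0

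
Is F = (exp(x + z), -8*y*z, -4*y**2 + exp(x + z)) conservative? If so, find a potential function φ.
Yes, F is conservative. φ = -4*y**2*z + exp(x + z)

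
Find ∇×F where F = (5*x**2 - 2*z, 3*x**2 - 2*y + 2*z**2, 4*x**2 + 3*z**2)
(-4*z, -8*x - 2, 6*x)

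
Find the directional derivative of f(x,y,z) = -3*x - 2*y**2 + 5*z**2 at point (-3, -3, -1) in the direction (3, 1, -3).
33*sqrt(19)/19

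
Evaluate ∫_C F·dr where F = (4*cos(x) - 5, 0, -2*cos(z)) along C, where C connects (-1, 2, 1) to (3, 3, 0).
-20 + 4*sin(3) + 6*sin(1)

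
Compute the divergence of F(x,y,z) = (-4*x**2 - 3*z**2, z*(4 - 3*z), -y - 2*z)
-8*x - 2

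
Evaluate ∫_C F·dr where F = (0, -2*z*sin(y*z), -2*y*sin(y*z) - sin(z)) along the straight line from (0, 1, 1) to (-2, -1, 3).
3*cos(3) - 3*cos(1)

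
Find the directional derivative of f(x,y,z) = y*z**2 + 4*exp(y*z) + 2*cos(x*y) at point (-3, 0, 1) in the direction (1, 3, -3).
15*sqrt(19)/19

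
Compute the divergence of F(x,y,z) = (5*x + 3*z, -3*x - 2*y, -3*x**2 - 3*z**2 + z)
4 - 6*z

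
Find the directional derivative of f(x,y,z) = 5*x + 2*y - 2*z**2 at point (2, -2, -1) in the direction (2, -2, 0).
3*sqrt(2)/2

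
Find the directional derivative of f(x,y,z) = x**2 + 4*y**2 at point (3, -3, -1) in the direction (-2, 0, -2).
-3*sqrt(2)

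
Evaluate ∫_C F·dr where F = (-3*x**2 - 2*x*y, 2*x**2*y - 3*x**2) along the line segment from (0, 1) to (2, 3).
-12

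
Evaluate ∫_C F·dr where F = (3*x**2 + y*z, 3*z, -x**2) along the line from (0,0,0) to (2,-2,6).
-26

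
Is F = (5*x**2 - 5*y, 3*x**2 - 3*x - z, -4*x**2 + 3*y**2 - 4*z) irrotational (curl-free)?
No, ∇×F = (6*y + 1, 8*x, 6*x + 2)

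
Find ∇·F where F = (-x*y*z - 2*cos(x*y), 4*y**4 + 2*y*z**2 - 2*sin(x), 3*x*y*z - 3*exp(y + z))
3*x*y + 16*y**3 - y*z + 2*y*sin(x*y) + 2*z**2 - 3*exp(y + z)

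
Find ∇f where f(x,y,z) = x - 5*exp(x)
(1 - 5*exp(x), 0, 0)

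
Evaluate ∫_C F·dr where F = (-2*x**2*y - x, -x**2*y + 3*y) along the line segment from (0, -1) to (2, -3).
50/3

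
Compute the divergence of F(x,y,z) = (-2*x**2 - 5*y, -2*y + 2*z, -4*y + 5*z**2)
-4*x + 10*z - 2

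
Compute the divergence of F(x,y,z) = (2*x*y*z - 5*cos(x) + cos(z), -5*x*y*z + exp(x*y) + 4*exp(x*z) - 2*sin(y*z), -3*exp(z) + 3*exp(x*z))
-5*x*z + x*exp(x*y) + 3*x*exp(x*z) + 2*y*z - 2*z*cos(y*z) - 3*exp(z) + 5*sin(x)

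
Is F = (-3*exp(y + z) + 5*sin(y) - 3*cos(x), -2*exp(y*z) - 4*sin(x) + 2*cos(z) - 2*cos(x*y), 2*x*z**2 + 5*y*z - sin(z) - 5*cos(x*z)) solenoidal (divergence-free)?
No, ∇·F = 4*x*z + 2*x*sin(x*y) + 5*x*sin(x*z) + 5*y - 2*z*exp(y*z) + 3*sin(x) - cos(z)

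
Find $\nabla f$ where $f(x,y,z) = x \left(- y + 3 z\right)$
(-y + 3*z, -x, 3*x)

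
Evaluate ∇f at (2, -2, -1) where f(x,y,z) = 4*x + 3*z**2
(4, 0, -6)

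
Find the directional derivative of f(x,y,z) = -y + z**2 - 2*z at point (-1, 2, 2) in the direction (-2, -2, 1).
4/3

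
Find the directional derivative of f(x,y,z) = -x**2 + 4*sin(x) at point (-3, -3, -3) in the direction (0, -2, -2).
0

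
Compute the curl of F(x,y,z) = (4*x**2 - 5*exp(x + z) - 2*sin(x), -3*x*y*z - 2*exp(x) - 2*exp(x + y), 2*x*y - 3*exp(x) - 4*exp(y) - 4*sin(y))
(3*x*y + 2*x - 4*exp(y) - 4*cos(y), -2*y + 3*exp(x) - 5*exp(x + z), -3*y*z - 2*exp(x) - 2*exp(x + y))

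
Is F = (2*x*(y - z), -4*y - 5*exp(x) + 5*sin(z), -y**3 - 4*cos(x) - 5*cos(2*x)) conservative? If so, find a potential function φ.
No, ∇×F = (-3*y**2 - 5*cos(z), -2*x - 4*sin(x) - 10*sin(2*x), -2*x - 5*exp(x)) ≠ 0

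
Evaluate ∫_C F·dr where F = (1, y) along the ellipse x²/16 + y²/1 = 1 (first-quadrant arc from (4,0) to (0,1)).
-7/2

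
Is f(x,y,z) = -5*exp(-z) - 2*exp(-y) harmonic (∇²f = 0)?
No, ∇²f = -5*exp(-z) - 2*exp(-y)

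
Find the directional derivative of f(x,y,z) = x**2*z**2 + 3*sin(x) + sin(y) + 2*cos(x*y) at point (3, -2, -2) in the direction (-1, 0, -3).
sqrt(10)*(4*sin(6) - 3*cos(3) + 84)/10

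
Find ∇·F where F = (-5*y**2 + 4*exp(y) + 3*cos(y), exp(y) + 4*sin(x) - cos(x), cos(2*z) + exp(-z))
exp(y) - 2*sin(2*z) - exp(-z)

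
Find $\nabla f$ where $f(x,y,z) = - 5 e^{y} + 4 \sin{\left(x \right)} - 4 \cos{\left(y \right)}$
(4*cos(x), -5*exp(y) + 4*sin(y), 0)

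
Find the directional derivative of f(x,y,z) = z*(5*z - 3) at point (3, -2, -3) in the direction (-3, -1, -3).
99*sqrt(19)/19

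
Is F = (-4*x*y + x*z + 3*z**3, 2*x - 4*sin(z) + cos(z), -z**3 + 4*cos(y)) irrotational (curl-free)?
No, ∇×F = (-4*sin(y) + sin(z) + 4*cos(z), x + 9*z**2, 4*x + 2)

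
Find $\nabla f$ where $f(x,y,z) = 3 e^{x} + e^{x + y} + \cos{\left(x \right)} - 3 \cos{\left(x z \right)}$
(3*z*sin(x*z) + 3*exp(x) + exp(x + y) - sin(x), exp(x + y), 3*x*sin(x*z))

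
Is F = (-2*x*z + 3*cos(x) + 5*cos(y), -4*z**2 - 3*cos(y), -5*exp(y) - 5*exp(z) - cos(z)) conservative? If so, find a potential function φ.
No, ∇×F = (8*z - 5*exp(y), -2*x, 5*sin(y)) ≠ 0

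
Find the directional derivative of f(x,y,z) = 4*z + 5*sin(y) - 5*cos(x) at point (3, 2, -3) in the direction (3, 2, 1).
sqrt(14)*(10*cos(2) + 15*sin(3) + 4)/14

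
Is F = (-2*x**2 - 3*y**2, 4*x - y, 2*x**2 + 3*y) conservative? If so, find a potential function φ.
No, ∇×F = (3, -4*x, 6*y + 4) ≠ 0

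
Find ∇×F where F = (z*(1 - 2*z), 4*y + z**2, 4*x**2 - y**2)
(-2*y - 2*z, -8*x - 4*z + 1, 0)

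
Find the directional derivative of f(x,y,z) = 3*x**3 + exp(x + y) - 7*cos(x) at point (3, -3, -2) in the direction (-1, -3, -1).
-sqrt(11)*(7*sin(3) + 85)/11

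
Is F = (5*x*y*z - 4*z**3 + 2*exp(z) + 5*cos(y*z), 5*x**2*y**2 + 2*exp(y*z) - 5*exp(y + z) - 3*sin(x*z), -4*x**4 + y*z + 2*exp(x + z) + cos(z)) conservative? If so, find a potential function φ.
No, ∇×F = (3*x*cos(x*z) - 2*y*exp(y*z) + z + 5*exp(y + z), 16*x**3 + 5*x*y - 5*y*sin(y*z) - 12*z**2 + 2*exp(z) - 2*exp(x + z), 10*x*y**2 - 5*x*z + 5*z*sin(y*z) - 3*z*cos(x*z)) ≠ 0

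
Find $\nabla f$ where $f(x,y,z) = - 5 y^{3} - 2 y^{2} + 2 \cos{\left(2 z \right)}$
(0, y*(-15*y - 4), -4*sin(2*z))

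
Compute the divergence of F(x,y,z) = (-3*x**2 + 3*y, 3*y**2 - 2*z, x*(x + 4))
-6*x + 6*y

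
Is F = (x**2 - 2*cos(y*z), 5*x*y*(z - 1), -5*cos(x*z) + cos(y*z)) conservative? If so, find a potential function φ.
No, ∇×F = (-5*x*y - z*sin(y*z), 2*y*sin(y*z) - 5*z*sin(x*z), 5*y*(z - 1) - 2*z*sin(y*z)) ≠ 0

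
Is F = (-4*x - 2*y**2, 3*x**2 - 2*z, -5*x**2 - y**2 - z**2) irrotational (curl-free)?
No, ∇×F = (2 - 2*y, 10*x, 6*x + 4*y)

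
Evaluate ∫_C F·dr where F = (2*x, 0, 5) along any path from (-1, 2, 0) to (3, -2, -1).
3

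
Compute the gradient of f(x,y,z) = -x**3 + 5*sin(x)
(-3*x**2 + 5*cos(x), 0, 0)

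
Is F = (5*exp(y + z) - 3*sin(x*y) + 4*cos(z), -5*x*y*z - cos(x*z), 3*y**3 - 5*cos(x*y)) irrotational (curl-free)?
No, ∇×F = (5*x*y + 5*x*sin(x*y) - x*sin(x*z) + 9*y**2, -5*y*sin(x*y) + 5*exp(y + z) - 4*sin(z), 3*x*cos(x*y) - 5*y*z + z*sin(x*z) - 5*exp(y + z))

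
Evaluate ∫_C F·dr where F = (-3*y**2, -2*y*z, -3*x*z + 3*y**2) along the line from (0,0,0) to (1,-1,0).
-1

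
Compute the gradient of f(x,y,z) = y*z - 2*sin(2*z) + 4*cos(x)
(-4*sin(x), z, y - 4*cos(2*z))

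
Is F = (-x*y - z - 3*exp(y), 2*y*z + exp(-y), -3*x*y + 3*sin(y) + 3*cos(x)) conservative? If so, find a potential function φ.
No, ∇×F = (-3*x - 2*y + 3*cos(y), 3*y + 3*sin(x) - 1, x + 3*exp(y)) ≠ 0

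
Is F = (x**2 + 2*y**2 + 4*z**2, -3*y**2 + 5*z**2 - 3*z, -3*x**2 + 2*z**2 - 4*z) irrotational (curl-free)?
No, ∇×F = (3 - 10*z, 6*x + 8*z, -4*y)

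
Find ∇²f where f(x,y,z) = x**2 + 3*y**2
8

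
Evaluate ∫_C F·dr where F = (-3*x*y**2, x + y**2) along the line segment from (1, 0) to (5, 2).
-166/3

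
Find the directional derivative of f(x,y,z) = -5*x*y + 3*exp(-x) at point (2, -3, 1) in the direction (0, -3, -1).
3*sqrt(10)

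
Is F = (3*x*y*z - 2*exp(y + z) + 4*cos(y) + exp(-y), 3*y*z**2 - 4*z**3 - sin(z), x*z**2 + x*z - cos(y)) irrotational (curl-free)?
No, ∇×F = (-6*y*z + 12*z**2 + sin(y) + cos(z), 3*x*y - z**2 - z - 2*exp(y + z), -3*x*z + 2*exp(y + z) + 4*sin(y) + exp(-y))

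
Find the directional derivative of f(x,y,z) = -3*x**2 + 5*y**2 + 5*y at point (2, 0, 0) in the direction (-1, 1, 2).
17*sqrt(6)/6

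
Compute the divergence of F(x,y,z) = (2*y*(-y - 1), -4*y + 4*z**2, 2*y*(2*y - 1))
-4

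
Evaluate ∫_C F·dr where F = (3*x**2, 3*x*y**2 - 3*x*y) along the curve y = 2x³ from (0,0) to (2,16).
235288/35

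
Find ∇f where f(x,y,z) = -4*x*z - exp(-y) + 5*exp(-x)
(-4*z - 5*exp(-x), exp(-y), -4*x)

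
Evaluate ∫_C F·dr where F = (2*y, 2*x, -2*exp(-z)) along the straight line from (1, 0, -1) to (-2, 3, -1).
-12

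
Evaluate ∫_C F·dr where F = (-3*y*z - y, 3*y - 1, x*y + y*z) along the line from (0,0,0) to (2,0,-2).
0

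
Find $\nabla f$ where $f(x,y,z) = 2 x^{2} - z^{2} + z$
(4*x, 0, 1 - 2*z)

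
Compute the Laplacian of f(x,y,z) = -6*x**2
-12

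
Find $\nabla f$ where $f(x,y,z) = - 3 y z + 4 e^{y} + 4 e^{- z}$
(0, -3*z + 4*exp(y), -3*y - 4*exp(-z))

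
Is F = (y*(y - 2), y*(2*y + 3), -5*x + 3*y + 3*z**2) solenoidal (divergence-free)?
No, ∇·F = 4*y + 6*z + 3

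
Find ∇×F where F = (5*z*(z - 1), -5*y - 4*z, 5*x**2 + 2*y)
(6, -10*x + 10*z - 5, 0)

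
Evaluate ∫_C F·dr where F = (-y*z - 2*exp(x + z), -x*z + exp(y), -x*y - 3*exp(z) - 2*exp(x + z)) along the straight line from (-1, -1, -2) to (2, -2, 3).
-2*exp(5) - 3*exp(3) - exp(-1) + 2*exp(-3) + 4*exp(-2) + 10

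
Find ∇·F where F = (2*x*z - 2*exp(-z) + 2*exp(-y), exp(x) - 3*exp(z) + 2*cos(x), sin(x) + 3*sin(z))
2*z + 3*cos(z)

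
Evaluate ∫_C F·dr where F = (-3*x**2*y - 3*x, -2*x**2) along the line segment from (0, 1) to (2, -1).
10/3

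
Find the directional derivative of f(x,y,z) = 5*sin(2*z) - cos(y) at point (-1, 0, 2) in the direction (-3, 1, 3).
30*sqrt(19)*cos(4)/19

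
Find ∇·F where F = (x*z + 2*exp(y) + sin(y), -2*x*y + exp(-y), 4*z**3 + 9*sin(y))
-2*x + 12*z**2 + z - exp(-y)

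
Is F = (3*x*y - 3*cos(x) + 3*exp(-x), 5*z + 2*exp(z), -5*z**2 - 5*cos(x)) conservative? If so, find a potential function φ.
No, ∇×F = (-2*exp(z) - 5, -5*sin(x), -3*x) ≠ 0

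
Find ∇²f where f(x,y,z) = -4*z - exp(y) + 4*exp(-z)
-exp(y) + 4*exp(-z)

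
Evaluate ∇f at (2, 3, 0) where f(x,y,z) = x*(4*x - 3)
(13, 0, 0)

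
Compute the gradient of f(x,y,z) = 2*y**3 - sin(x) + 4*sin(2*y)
(-cos(x), 6*y**2 + 8*cos(2*y), 0)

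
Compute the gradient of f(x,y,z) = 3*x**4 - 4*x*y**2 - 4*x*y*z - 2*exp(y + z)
(12*x**3 - 4*y**2 - 4*y*z, -8*x*y - 4*x*z - 2*exp(y + z), -4*x*y - 2*exp(y + z))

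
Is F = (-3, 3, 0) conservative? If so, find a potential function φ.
Yes, F is conservative. φ = -3*x + 3*y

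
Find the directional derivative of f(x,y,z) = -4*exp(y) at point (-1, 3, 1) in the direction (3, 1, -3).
-4*sqrt(19)*exp(3)/19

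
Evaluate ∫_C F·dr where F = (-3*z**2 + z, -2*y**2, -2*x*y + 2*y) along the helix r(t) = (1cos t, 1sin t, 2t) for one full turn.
4*pi*(1 - 12*pi)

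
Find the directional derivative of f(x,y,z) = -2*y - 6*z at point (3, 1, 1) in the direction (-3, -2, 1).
-sqrt(14)/7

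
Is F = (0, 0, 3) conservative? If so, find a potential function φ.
Yes, F is conservative. φ = 3*z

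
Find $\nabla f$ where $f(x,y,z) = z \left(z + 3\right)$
(0, 0, 2*z + 3)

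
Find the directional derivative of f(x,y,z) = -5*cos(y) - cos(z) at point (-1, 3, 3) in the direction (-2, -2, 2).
-4*sqrt(3)*sin(3)/3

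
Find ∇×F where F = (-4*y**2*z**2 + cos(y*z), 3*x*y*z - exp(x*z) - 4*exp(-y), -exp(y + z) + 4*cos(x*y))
(-3*x*y + x*exp(x*z) - 4*x*sin(x*y) - exp(y + z), y*(-8*y*z + 4*sin(x*y) - sin(y*z)), z*(8*y*z + 3*y - exp(x*z) + sin(y*z)))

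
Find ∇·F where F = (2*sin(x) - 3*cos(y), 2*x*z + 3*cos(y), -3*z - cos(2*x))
-3*sin(y) + 2*cos(x) - 3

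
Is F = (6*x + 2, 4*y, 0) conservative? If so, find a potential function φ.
Yes, F is conservative. φ = 3*x**2 + 2*x + 2*y**2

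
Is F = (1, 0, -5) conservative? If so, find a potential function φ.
Yes, F is conservative. φ = x - 5*z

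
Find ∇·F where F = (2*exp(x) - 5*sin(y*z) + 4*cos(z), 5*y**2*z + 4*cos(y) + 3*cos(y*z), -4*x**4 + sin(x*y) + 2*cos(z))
10*y*z - 3*z*sin(y*z) + 2*exp(x) - 4*sin(y) - 2*sin(z)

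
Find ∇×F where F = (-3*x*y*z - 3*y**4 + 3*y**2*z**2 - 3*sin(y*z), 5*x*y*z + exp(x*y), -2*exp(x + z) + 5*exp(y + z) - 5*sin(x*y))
(-5*x*y - 5*x*cos(x*y) + 5*exp(y + z), -3*x*y + 6*y**2*z + 5*y*cos(x*y) - 3*y*cos(y*z) + 2*exp(x + z), 3*x*z + 12*y**3 - 6*y*z**2 + 5*y*z + y*exp(x*y) + 3*z*cos(y*z))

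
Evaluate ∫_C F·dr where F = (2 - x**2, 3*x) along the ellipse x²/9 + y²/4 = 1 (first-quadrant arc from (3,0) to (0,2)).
3 + 9*pi/2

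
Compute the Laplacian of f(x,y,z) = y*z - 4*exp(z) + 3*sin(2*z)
-4*exp(z) - 12*sin(2*z)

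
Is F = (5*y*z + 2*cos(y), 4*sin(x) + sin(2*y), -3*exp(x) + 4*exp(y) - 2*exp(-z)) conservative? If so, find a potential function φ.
No, ∇×F = (4*exp(y), 5*y + 3*exp(x), -5*z + 2*sin(y) + 4*cos(x)) ≠ 0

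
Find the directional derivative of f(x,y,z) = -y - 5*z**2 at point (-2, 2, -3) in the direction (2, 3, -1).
-33*sqrt(14)/14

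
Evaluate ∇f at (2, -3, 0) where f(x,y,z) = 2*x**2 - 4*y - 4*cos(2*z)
(8, -4, 0)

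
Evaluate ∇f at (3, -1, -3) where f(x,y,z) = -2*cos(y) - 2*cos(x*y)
(2*sin(3), -2*sin(1) - 6*sin(3), 0)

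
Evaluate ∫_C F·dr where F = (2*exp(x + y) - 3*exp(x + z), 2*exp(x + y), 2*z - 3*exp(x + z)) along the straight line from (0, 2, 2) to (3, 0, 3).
-3*exp(6) + 5 + exp(2) + 2*exp(3)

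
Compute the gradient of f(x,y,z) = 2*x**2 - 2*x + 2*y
(4*x - 2, 2, 0)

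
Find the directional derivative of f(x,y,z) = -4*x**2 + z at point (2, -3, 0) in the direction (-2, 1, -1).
31*sqrt(6)/6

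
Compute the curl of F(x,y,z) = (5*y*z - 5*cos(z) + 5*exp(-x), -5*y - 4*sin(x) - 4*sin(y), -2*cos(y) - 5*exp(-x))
(2*sin(y), 5*y + 5*sin(z) - 5*exp(-x), -5*z - 4*cos(x))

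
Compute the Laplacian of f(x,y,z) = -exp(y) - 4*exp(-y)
-exp(y) - 4*exp(-y)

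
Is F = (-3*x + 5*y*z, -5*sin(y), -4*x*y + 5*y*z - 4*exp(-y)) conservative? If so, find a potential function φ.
No, ∇×F = (-4*x + 5*z + 4*exp(-y), 9*y, -5*z) ≠ 0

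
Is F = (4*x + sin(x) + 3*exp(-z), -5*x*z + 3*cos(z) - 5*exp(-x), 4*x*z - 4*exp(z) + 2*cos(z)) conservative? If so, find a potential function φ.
No, ∇×F = (5*x + 3*sin(z), -4*z - 3*exp(-z), -5*z + 5*exp(-x)) ≠ 0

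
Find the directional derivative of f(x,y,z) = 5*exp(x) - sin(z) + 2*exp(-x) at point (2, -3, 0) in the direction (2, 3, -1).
sqrt(14)*(-4 + exp(2) + 10*exp(4))*exp(-2)/14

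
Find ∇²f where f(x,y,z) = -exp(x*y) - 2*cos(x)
-x**2*exp(x*y) - y**2*exp(x*y) + 2*cos(x)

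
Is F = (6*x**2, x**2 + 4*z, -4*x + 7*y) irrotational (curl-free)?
No, ∇×F = (3, 4, 2*x)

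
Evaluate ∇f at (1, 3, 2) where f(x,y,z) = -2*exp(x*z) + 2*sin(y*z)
(-4*exp(2), 4*cos(6), -2*exp(2) + 6*cos(6))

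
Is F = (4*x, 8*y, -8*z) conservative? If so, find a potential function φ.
Yes, F is conservative. φ = 2*x**2 + 4*y**2 - 4*z**2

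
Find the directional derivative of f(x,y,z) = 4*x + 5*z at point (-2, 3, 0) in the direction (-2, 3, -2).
-18*sqrt(17)/17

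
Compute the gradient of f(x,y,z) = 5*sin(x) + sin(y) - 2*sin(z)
(5*cos(x), cos(y), -2*cos(z))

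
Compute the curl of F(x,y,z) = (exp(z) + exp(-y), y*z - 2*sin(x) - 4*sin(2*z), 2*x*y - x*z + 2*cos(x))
(2*x - y + 8*cos(2*z), -2*y + z + exp(z) + 2*sin(x), -2*cos(x) + exp(-y))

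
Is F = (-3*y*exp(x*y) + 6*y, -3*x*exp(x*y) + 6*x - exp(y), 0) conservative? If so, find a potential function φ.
Yes, F is conservative. φ = 6*x*y - exp(y) - 3*exp(x*y)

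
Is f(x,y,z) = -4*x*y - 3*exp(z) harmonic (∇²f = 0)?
No, ∇²f = -3*exp(z)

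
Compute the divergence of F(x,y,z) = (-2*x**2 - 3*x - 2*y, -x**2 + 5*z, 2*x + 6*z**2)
-4*x + 12*z - 3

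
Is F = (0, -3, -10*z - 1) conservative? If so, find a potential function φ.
Yes, F is conservative. φ = -3*y - 5*z**2 - z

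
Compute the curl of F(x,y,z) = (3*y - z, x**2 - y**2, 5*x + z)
(0, -6, 2*x - 3)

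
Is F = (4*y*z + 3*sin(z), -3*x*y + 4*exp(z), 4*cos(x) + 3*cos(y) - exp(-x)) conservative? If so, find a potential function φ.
No, ∇×F = (-4*exp(z) - 3*sin(y), 4*y + 4*sin(x) + 3*cos(z) - exp(-x), -3*y - 4*z) ≠ 0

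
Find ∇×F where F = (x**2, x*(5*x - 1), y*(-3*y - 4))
(-6*y - 4, 0, 10*x - 1)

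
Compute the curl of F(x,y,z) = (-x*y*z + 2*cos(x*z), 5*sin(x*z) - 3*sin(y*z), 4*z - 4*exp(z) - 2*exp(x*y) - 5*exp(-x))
(-2*x*exp(x*y) - 5*x*cos(x*z) + 3*y*cos(y*z), -x*y - 2*x*sin(x*z) + 2*y*exp(x*y) - 5*exp(-x), z*(x + 5*cos(x*z)))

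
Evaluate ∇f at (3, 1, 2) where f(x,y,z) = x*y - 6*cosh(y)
(1, 3 - 6*sinh(1), 0)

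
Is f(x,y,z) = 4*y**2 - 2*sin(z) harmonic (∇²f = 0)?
No, ∇²f = 2*sin(z) + 8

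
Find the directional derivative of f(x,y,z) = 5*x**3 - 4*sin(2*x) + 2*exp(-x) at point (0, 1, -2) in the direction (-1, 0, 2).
2*sqrt(5)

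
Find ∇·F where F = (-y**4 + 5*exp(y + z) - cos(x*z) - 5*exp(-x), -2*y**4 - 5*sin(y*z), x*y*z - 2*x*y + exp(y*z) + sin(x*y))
x*y - 8*y**3 + y*exp(y*z) + z*sin(x*z) - 5*z*cos(y*z) + 5*exp(-x)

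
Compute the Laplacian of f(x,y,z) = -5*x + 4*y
0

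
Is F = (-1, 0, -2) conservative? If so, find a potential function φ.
Yes, F is conservative. φ = -x - 2*z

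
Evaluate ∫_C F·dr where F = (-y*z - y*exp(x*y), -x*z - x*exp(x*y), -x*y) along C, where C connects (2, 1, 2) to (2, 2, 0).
-exp(4) + 4 + exp(2)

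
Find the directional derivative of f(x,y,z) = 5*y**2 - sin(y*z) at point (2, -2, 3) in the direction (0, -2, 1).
8*sqrt(5)*(cos(6) + 5)/5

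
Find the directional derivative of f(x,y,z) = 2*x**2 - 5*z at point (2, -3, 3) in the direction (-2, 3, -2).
-6*sqrt(17)/17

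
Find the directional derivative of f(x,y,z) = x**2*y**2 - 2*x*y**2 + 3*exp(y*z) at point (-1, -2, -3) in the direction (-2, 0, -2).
sqrt(2)*(8 + 3*exp(6))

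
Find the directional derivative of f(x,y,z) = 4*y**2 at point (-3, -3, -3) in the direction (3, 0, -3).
0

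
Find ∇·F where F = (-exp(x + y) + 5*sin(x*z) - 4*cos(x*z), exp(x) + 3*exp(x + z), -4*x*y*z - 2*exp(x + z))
-4*x*y + 4*z*sin(x*z) + 5*z*cos(x*z) - exp(x + y) - 2*exp(x + z)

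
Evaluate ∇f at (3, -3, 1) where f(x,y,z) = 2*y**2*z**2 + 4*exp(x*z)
(4*exp(3), -12, 36 + 12*exp(3))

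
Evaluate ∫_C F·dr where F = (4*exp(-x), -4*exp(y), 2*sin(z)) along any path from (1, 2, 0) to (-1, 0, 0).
-4*E - 4 + 4*exp(-1) + 4*exp(2)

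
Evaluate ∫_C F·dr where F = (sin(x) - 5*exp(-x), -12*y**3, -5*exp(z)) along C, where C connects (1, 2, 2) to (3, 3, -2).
-195 - 5*exp(-1) - 5*exp(-2) + 5*exp(-3) + cos(1) - cos(3) + 5*exp(2)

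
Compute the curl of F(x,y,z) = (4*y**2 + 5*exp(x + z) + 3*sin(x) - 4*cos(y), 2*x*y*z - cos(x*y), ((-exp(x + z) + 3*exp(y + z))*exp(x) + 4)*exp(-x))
(-2*x*y + 3*exp(y + z), 2*(3*exp(2*x + z) + 2)*exp(-x), 2*y*z + y*sin(x*y) - 8*y - 4*sin(y))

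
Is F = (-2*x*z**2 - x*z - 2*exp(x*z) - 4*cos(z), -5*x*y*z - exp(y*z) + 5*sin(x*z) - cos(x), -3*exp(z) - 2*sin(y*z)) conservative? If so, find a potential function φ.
No, ∇×F = (5*x*y - 5*x*cos(x*z) + y*exp(y*z) - 2*z*cos(y*z), -4*x*z - 2*x*exp(x*z) - x + 4*sin(z), -5*y*z + 5*z*cos(x*z) + sin(x)) ≠ 0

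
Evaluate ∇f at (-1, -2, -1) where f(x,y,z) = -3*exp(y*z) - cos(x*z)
(-sin(1), 3*exp(2), -sin(1) + 6*exp(2))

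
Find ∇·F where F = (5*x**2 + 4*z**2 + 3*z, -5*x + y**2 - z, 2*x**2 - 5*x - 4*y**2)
10*x + 2*y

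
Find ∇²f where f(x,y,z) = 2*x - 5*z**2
-10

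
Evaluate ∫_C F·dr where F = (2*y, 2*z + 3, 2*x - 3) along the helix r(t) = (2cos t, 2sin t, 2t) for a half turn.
-10*pi - 16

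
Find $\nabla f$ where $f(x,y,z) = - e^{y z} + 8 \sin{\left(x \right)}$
(8*cos(x), -z*exp(y*z), -y*exp(y*z))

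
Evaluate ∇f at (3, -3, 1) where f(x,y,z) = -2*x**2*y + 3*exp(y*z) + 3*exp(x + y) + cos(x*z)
(39 - sin(3), -15 + 3*exp(-3), -9*exp(-3) - 3*sin(3))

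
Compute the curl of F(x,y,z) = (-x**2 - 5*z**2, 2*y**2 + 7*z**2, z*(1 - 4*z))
(-14*z, -10*z, 0)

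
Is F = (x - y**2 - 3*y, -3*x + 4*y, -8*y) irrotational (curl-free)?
No, ∇×F = (-8, 0, 2*y)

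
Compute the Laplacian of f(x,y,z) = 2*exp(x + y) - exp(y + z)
4*exp(x + y) - 2*exp(y + z)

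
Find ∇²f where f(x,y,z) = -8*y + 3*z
0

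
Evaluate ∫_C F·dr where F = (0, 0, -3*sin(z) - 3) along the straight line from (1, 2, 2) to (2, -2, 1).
-3*cos(2) + 3*cos(1) + 3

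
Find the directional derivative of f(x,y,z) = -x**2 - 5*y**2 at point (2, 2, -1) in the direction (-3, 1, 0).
-4*sqrt(10)/5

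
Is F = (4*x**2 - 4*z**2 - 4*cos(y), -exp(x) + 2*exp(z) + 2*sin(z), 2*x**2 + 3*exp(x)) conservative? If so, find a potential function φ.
No, ∇×F = (-2*exp(z) - 2*cos(z), -4*x - 8*z - 3*exp(x), -exp(x) - 4*sin(y)) ≠ 0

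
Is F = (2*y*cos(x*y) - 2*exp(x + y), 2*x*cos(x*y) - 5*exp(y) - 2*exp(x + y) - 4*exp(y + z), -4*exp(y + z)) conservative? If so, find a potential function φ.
Yes, F is conservative. φ = -5*exp(y) - 2*exp(x + y) - 4*exp(y + z) + 2*sin(x*y)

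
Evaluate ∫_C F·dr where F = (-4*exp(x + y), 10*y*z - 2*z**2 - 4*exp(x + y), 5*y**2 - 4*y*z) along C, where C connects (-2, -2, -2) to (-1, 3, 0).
-4*exp(2) + 4*exp(-4) + 24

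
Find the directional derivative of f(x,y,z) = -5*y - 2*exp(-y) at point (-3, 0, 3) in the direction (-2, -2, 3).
6*sqrt(17)/17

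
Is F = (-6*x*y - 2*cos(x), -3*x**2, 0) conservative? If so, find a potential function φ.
Yes, F is conservative. φ = -3*x**2*y - 2*sin(x)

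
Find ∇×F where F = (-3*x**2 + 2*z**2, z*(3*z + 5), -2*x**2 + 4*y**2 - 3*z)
(8*y - 6*z - 5, 4*x + 4*z, 0)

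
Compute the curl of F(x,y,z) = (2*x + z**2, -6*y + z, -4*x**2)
(-1, 8*x + 2*z, 0)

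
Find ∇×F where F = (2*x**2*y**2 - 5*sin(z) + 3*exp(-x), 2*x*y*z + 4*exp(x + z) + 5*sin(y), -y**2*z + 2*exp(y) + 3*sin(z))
(-2*x*y - 2*y*z + 2*exp(y) - 4*exp(x + z), -5*cos(z), -4*x**2*y + 2*y*z + 4*exp(x + z))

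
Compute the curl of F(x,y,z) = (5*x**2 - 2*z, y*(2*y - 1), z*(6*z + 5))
(0, -2, 0)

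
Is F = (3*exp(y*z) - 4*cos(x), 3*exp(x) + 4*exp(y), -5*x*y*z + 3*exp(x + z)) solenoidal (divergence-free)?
No, ∇·F = -5*x*y + 4*exp(y) + 3*exp(x + z) + 4*sin(x)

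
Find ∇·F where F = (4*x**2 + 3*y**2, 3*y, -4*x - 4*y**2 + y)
8*x + 3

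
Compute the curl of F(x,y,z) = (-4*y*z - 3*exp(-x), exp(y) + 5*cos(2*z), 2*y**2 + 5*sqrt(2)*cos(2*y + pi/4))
(4*y + 10*sin(2*z) - 10*sqrt(2)*sin(2*y + pi/4), -4*y, 4*z)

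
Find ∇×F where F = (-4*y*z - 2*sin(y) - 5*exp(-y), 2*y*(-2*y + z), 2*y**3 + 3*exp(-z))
(2*y*(3*y - 1), -4*y, 4*z + 2*cos(y) - 5*exp(-y))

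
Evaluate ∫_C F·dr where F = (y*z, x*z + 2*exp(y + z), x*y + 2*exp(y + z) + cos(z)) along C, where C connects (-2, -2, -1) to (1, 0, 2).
-2*exp(-3) + sin(1) + sin(2) + 4 + 2*exp(2)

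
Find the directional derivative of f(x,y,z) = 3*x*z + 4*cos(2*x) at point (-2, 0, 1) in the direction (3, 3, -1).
3*sqrt(19)*(8*sin(4) + 5)/19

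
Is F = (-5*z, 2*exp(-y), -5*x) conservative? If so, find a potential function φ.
Yes, F is conservative. φ = -5*x*z - 2*exp(-y)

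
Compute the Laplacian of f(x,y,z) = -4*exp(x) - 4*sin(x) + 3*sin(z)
-4*exp(x) + 4*sin(x) - 3*sin(z)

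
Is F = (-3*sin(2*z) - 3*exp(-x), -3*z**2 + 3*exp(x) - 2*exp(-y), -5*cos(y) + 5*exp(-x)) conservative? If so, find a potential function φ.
No, ∇×F = (6*z + 5*sin(y), -6*cos(2*z) + 5*exp(-x), 3*exp(x)) ≠ 0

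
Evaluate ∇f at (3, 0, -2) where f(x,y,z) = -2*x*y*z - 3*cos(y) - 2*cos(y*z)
(0, 12, 0)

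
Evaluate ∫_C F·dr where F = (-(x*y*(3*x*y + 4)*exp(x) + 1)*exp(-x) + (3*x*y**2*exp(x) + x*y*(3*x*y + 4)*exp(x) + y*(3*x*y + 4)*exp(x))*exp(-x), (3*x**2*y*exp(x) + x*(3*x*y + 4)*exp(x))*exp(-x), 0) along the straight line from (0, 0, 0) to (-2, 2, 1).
exp(2) + 31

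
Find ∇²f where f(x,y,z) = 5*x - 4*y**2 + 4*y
-8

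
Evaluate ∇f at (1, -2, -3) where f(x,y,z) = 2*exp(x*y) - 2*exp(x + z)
(-6*exp(-2), 2*exp(-2), -2*exp(-2))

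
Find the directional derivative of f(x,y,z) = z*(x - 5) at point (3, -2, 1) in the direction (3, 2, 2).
-sqrt(17)/17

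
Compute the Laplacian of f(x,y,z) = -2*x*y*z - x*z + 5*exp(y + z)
10*exp(y + z)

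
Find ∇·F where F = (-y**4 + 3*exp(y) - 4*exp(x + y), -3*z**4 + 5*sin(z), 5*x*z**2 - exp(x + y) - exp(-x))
10*x*z - 4*exp(x + y)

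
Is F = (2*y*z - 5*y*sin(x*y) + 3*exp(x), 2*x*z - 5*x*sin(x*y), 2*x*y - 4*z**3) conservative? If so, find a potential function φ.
Yes, F is conservative. φ = 2*x*y*z - z**4 + 3*exp(x) + 5*cos(x*y)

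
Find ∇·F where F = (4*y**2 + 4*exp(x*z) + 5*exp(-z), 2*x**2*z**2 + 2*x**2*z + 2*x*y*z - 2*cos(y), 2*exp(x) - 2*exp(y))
2*x*z + 4*z*exp(x*z) + 2*sin(y)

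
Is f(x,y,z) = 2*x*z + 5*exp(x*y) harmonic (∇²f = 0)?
No, ∇²f = 5*(x**2 + y**2)*exp(x*y)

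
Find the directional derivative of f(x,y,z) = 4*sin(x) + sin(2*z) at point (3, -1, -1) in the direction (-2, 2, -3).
-2*sqrt(17)*(4*cos(3) + 3*cos(2))/17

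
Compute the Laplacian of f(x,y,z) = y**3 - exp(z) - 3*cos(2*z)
6*y - exp(z) + 12*cos(2*z)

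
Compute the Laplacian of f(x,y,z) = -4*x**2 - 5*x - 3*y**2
-14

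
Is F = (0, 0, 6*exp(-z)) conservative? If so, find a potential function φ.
Yes, F is conservative. φ = -6*exp(-z)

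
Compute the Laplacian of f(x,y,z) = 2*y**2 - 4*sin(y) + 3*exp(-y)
4*sin(y) + 4 + 3*exp(-y)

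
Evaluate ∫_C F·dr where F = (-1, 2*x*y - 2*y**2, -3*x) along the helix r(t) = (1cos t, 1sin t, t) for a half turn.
10/3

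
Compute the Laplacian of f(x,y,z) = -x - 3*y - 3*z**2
-6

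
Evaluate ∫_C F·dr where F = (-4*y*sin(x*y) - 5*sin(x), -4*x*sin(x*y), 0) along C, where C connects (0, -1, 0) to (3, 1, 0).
-9 + 9*cos(3)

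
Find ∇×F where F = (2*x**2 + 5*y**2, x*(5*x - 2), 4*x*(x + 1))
(0, -8*x - 4, 10*x - 10*y - 2)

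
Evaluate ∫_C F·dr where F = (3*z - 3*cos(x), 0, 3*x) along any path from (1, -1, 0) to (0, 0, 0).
3*sin(1)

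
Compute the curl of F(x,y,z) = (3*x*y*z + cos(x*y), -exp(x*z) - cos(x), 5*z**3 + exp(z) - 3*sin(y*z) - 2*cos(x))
(x*exp(x*z) - 3*z*cos(y*z), 3*x*y - 2*sin(x), -3*x*z + x*sin(x*y) - z*exp(x*z) + sin(x))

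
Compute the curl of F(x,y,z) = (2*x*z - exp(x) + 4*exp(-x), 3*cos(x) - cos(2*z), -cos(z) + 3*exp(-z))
(-2*sin(2*z), 2*x, -3*sin(x))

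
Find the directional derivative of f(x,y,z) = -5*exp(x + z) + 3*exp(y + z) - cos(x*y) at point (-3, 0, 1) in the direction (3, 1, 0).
3*sqrt(10)*(-5 + exp(3))*exp(-2)/10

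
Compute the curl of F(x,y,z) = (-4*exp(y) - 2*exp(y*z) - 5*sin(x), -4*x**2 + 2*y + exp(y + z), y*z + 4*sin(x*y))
(4*x*cos(x*y) + z - exp(y + z), -2*y*(exp(y*z) + 2*cos(x*y)), -8*x + 2*z*exp(y*z) + 4*exp(y))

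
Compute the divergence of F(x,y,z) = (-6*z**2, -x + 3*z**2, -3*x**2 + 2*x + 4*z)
4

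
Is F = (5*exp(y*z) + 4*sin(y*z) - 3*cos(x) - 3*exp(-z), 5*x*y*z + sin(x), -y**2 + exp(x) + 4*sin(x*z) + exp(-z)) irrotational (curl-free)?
No, ∇×F = (y*(-5*x - 2), 5*y*exp(y*z) + 4*y*cos(y*z) - 4*z*cos(x*z) - exp(x) + 3*exp(-z), 5*y*z - 5*z*exp(y*z) - 4*z*cos(y*z) + cos(x))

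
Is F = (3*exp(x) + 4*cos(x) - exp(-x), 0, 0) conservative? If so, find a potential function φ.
Yes, F is conservative. φ = 3*exp(x) + 4*sin(x) + exp(-x)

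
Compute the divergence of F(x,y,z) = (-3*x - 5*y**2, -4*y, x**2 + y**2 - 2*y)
-7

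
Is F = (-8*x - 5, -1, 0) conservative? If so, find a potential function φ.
Yes, F is conservative. φ = -4*x**2 - 5*x - y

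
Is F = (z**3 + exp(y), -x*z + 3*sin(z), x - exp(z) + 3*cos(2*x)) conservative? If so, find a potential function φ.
No, ∇×F = (x - 3*cos(z), 3*z**2 + 6*sin(2*x) - 1, -z - exp(y)) ≠ 0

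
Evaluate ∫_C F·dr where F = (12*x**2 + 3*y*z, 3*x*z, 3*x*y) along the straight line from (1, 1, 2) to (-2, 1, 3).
-60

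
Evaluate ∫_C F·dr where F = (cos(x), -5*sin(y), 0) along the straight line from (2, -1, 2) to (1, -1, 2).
-sin(2) + sin(1)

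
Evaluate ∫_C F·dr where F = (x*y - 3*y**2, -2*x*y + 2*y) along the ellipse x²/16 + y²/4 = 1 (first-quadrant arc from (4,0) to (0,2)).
44/3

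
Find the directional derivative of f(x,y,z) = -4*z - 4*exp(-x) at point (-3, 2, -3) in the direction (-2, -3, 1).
2*sqrt(14)*(-2*exp(3) - 1)/7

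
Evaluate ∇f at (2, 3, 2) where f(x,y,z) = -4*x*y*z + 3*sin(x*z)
(-24 + 6*cos(4), -16, -24 + 6*cos(4))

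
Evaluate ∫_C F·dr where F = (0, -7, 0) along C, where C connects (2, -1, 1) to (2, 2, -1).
-21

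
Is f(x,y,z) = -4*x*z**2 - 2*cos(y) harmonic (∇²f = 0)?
No, ∇²f = -8*x + 2*cos(y)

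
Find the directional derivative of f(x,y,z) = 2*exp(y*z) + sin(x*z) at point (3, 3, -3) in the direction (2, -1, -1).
-3*sqrt(6)*cos(9)/2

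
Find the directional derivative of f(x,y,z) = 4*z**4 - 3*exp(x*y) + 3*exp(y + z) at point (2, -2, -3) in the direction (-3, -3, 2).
3*sqrt(22)*(-288*exp(5) - 1)*exp(-5)/22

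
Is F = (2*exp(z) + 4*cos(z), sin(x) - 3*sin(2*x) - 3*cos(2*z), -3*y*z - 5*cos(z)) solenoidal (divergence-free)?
No, ∇·F = -3*y + 5*sin(z)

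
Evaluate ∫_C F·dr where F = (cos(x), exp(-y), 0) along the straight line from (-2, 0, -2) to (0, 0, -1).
sin(2)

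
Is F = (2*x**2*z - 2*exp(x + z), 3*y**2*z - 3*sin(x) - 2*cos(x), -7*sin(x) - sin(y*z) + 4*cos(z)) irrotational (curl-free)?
No, ∇×F = (-3*y**2 - z*cos(y*z), 2*x**2 - 2*exp(x + z) + 7*cos(x), 2*sin(x) - 3*cos(x))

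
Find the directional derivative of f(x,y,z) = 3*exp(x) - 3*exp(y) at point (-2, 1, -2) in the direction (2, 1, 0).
3*sqrt(5)*(2 - exp(3))*exp(-2)/5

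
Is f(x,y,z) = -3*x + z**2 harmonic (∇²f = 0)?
No, ∇²f = 2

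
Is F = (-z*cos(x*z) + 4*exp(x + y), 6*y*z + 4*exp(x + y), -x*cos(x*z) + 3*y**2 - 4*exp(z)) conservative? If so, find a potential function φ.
Yes, F is conservative. φ = 3*y**2*z - 4*exp(z) + 4*exp(x + y) - sin(x*z)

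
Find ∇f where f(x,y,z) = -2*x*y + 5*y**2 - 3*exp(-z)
(-2*y, -2*x + 10*y, 3*exp(-z))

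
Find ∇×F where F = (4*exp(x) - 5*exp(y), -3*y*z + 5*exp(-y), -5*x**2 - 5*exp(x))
(3*y, 10*x + 5*exp(x), 5*exp(y))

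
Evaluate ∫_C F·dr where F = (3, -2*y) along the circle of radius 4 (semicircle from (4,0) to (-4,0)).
-24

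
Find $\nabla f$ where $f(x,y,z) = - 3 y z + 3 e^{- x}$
(-3*exp(-x), -3*z, -3*y)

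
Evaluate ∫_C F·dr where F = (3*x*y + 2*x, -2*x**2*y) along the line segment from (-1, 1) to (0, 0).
-3/2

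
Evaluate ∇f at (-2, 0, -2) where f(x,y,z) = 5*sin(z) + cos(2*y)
(0, 0, 5*cos(2))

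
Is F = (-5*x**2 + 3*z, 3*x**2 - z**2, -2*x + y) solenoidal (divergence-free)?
No, ∇·F = -10*x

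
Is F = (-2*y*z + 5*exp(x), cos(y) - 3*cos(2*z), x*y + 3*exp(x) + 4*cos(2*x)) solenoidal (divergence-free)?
No, ∇·F = 5*exp(x) - sin(y)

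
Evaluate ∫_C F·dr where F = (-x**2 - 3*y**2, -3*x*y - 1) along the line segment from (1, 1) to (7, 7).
-804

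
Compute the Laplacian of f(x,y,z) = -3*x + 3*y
0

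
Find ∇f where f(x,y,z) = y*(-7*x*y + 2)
(-7*y**2, -14*x*y + 2, 0)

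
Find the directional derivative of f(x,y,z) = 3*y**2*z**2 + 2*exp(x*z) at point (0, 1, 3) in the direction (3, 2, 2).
162*sqrt(17)/17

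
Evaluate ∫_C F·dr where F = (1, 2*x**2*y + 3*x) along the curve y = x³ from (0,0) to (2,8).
230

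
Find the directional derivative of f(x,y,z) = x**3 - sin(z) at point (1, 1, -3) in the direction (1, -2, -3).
3*sqrt(14)*(cos(3) + 1)/14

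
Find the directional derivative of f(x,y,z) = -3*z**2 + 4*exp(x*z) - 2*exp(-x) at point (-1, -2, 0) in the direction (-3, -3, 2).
sqrt(22)*(-3*E - 4)/11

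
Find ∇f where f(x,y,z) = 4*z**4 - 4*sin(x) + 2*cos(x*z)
(-2*z*sin(x*z) - 4*cos(x), 0, -2*x*sin(x*z) + 16*z**3)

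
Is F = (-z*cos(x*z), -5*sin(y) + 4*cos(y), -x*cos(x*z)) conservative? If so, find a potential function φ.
Yes, F is conservative. φ = 4*sin(y) - sin(x*z) + 5*cos(y)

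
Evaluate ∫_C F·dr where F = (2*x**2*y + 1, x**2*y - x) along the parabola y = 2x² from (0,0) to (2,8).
1534/15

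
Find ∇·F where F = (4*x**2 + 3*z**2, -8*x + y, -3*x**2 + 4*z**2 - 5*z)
8*x + 8*z - 4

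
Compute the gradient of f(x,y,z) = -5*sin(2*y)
(0, -10*cos(2*y), 0)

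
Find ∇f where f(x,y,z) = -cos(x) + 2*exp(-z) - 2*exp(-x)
(sin(x) + 2*exp(-x), 0, -2*exp(-z))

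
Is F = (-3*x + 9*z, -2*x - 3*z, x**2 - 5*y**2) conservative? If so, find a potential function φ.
No, ∇×F = (3 - 10*y, 9 - 2*x, -2) ≠ 0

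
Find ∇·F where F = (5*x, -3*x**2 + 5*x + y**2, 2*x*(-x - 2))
2*y + 5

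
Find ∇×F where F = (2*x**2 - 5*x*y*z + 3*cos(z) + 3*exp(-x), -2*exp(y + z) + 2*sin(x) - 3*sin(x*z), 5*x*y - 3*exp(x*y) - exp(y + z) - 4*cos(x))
(-3*x*exp(x*y) + 3*x*cos(x*z) + 5*x + exp(y + z), -5*x*y + 3*y*exp(x*y) - 5*y - 4*sin(x) - 3*sin(z), 5*x*z - 3*z*cos(x*z) + 2*cos(x))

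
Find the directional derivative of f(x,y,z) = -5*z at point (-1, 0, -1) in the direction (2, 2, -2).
5*sqrt(3)/3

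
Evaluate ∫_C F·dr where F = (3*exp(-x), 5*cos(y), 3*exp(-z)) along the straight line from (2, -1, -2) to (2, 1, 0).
-3 + 10*sin(1) + 3*exp(2)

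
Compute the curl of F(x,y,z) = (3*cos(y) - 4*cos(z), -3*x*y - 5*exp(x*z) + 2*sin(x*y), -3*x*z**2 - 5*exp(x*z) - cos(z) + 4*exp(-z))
(5*x*exp(x*z), 3*z**2 + 5*z*exp(x*z) + 4*sin(z), 2*y*cos(x*y) - 3*y - 5*z*exp(x*z) + 3*sin(y))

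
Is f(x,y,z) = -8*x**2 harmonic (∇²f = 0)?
No, ∇²f = -16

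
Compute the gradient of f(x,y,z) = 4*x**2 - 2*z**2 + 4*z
(8*x, 0, 4 - 4*z)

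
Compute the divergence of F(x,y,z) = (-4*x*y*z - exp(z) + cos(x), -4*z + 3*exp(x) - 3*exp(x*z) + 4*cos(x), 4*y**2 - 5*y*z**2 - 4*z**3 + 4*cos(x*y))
-14*y*z - 12*z**2 - sin(x)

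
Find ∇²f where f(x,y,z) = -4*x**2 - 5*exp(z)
-5*exp(z) - 8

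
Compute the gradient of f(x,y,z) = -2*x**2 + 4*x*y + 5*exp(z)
(-4*x + 4*y, 4*x, 5*exp(z))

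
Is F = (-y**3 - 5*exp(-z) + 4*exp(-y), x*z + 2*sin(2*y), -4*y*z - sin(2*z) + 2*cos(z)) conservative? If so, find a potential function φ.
No, ∇×F = (-x - 4*z, 5*exp(-z), 3*y**2 + z + 4*exp(-y)) ≠ 0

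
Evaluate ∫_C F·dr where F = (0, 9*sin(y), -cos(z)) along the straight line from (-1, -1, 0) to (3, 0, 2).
-9 - sin(2) + 9*cos(1)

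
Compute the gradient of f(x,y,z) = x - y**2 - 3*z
(1, -2*y, -3)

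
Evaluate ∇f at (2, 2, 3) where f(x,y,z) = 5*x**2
(20, 0, 0)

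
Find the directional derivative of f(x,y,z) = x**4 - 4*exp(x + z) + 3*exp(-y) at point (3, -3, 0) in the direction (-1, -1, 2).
sqrt(6)*(-108 - exp(3))/6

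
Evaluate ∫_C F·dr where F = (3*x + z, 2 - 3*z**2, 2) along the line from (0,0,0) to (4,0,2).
32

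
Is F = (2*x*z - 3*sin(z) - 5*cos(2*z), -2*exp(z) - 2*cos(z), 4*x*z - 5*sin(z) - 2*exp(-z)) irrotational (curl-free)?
No, ∇×F = (2*exp(z) - 2*sin(z), 2*x - 4*z + 10*sin(2*z) - 3*cos(z), 0)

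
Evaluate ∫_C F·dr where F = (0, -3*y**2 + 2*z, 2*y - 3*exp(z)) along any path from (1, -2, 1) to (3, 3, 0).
-34 + 3*E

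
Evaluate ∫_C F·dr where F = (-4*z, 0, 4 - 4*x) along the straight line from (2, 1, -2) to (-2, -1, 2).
16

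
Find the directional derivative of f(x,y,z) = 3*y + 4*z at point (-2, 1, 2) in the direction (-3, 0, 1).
2*sqrt(10)/5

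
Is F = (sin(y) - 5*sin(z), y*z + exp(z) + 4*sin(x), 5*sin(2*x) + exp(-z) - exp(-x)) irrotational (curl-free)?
No, ∇×F = (-y - exp(z), -10*cos(2*x) - 5*cos(z) - exp(-x), 4*cos(x) - cos(y))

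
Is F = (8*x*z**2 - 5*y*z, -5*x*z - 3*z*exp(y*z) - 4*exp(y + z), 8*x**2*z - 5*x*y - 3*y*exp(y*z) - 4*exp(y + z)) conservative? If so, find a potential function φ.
Yes, F is conservative. φ = 4*x**2*z**2 - 5*x*y*z - 3*exp(y*z) - 4*exp(y + z)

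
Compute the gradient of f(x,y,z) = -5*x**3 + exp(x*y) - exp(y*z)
(-15*x**2 + y*exp(x*y), x*exp(x*y) - z*exp(y*z), -y*exp(y*z))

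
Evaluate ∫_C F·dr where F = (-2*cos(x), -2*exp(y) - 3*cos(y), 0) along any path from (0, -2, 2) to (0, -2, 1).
0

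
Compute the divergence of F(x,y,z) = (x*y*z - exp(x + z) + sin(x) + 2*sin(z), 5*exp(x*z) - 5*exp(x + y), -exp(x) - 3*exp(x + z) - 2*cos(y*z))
y*z + 2*y*sin(y*z) - 5*exp(x + y) - 4*exp(x + z) + cos(x)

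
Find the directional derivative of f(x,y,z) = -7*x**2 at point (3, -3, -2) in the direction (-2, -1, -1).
14*sqrt(6)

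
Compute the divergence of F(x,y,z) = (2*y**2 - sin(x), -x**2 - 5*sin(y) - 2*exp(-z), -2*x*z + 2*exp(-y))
-2*x - cos(x) - 5*cos(y)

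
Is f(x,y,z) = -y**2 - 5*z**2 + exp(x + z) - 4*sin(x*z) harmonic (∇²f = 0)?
No, ∇²f = 4*x**2*sin(x*z) + 4*z**2*sin(x*z) + 2*exp(x + z) - 12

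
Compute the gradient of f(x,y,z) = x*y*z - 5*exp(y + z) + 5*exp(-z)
(y*z, x*z - 5*exp(y + z), x*y - 5*exp(y + z) - 5*exp(-z))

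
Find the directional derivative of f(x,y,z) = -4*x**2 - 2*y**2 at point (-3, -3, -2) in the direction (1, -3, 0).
-6*sqrt(10)/5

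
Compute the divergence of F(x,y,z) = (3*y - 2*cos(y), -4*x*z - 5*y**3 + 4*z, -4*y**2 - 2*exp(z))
-15*y**2 - 2*exp(z)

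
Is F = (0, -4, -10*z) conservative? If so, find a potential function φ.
Yes, F is conservative. φ = -4*y - 5*z**2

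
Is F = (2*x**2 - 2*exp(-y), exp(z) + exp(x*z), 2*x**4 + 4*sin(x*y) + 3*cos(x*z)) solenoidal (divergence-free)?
No, ∇·F = x*(4 - 3*sin(x*z))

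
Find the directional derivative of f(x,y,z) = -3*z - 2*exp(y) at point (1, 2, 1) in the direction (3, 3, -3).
sqrt(3)*(3 - 2*exp(2))/3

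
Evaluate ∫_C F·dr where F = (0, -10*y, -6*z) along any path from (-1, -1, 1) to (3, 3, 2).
-49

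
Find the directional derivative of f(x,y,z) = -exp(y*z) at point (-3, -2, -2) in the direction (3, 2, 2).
8*sqrt(17)*exp(4)/17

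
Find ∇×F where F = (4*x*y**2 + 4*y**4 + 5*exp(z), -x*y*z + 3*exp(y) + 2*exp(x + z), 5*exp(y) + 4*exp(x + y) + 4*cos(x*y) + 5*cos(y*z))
(x*y - 4*x*sin(x*y) - 5*z*sin(y*z) + 5*exp(y) + 4*exp(x + y) - 2*exp(x + z), 4*y*sin(x*y) + 5*exp(z) - 4*exp(x + y), -8*x*y - 16*y**3 - y*z + 2*exp(x + z))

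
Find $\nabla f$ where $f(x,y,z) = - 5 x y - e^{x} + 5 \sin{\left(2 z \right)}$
(-5*y - exp(x), -5*x, 10*cos(2*z))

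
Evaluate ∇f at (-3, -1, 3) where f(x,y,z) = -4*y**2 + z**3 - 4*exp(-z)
(0, 8, 4*exp(-3) + 27)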